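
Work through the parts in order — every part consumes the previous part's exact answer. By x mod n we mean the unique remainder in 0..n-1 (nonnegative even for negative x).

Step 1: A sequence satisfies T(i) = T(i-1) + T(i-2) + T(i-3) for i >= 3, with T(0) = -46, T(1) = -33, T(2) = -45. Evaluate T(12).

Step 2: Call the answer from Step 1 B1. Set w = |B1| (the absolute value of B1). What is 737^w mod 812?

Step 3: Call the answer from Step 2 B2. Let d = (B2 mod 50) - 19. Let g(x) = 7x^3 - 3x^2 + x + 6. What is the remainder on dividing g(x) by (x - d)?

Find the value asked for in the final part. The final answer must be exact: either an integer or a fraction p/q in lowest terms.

-29450

Step 1: T(3) = 1*(-45) + 1*(-33) + 1*(-46) = -124; iterating: T(3)=-124, T(4)=-202, T(5)=-371, T(6)=-697, T(7)=-1270, T(8)=-2338, T(9)=-4305, T(10)=-7913, T(11)=-14556, T(12)=-26774; answer -26774
Step 2: B1 = -26774; w = 26774; squarings mod 812: 737^1=737, 737^2=753, 737^4=233, 737^8=697, 737^16=233, 737^32=697, 737^64=233, 737^128=697, 737^256=233, 737^512=697, 737^1024=233, 737^2048=697, 737^4096=233, 737^8192=697, 737^16384=233; 737^26774 = 737^2 * 737^4 * 737^16 * 737^128 * 737^2048 * 737^8192 * 737^16384 = 753 (mod 812); answer 753
Step 3: B2 = 753; d = -16; remainder = value at the root: 7*(-16)^3 - 3*(-16)^2 + 1*(-16)^1 + 6 = (-28672) + (-768) + (-16) + (6) = -29450; answer -29450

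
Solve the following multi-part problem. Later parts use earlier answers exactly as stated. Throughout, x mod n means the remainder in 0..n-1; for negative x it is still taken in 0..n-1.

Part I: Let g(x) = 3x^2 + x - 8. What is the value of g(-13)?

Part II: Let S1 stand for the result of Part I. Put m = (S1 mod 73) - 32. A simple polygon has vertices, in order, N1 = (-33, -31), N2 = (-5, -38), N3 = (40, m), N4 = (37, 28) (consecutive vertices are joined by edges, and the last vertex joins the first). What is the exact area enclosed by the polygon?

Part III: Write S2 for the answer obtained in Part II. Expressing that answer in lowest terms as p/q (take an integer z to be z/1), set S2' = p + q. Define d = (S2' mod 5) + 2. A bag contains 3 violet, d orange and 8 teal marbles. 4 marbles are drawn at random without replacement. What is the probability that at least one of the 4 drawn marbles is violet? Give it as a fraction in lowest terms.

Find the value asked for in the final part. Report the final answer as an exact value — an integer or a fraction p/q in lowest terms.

17/28

Part I: 3*(-13)^2 + 1*(-13)^1 - 8 = (507) + (-13) + (-8) = 486; answer 486
Part II: S1 = 486; m = 16; cross terms: (-33*-38 - -5*-31)=1099, (-5*16 - 40*-38)=1440, (40*28 - 37*16)=528, (37*-31 - -33*28)=-223; twice the area = |2844| = 2844; area = 1422; answer 1422
Part III: S2 = 1422; threaded value p + q = 1423; d = 5; total draws C(16,4) = 1820; complement C(13,4) = 715; favorable 1820 - 715 = 1105; P = 17/28; answer 17/28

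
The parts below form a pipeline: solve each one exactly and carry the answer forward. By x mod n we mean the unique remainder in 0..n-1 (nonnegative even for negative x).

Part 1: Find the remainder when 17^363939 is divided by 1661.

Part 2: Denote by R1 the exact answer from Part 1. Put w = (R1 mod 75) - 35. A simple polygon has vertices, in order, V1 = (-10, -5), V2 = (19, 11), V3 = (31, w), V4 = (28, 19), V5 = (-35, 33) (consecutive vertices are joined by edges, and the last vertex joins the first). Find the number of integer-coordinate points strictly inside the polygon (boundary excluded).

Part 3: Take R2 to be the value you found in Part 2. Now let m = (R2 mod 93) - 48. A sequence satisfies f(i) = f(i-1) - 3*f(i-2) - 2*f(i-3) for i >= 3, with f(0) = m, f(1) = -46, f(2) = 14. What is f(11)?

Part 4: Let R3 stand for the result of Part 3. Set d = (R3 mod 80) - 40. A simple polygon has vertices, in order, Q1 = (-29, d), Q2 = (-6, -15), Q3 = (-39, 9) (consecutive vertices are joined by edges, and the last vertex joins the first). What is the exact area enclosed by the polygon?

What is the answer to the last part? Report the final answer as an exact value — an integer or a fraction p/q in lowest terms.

Part 1: squarings mod 1661: 17^1=17, 17^2=289, 17^4=471, 17^8=928, 17^16=786, 17^32=1565, 17^64=911, 17^128=1082, 17^256=1380, 17^512=894, 17^1024=295, 17^2048=653, 17^4096=1193, 17^8192=1433, 17^16384=493, 17^32768=543, 17^65536=852, 17^131072=47, 17^262144=548; 17^363939 = 17^1 * 17^2 * 17^32 * 17^128 * 17^256 * 17^1024 * 17^2048 * 17^32768 * 17^65536 * 17^262144 = 915 (mod 1661); answer 915
Part 2: R1 = 915; w = -20; cross terms: (-10*11 - 19*-5)=-15, (19*-20 - 31*11)=-721, (31*19 - 28*-20)=1149, (28*33 - -35*19)=1589, (-35*-5 - -10*33)=505; twice the area = |2507| = 2507; area = 2507/2; boundary points = 1 + 1 + 3 + 7 + 1 = 13; strictly interior points = area - boundary/2 + 1 = 1248; answer 1248
Part 3: R2 = 1248; m = -9; f(3) = 1*(14) - 3*(-46) - 2*(-9) = 170; iterating: f(3)=170, f(4)=220, f(5)=-318, f(6)=-1318, f(7)=-804, f(8)=3786, f(9)=8834, f(10)=-916, f(11)=-34990; answer -34990
Part 4: R3 = -34990; d = 10; cross terms: (-29*-15 - -6*10)=495, (-6*9 - -39*-15)=-639, (-39*10 - -29*9)=-129; twice the area = |-273| = 273; area = 273/2; answer 273/2

273/2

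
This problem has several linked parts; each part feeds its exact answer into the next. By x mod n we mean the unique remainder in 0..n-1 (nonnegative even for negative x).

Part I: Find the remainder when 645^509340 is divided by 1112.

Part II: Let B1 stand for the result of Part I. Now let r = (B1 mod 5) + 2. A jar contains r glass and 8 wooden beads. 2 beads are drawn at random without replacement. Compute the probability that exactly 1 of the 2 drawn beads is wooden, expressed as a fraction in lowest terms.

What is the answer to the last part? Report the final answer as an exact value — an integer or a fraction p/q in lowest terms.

Part I: squarings mod 1112: 645^1=645, 645^2=137, 645^4=977, 645^8=433, 645^16=673, 645^32=345, 645^64=41, 645^128=569, 645^256=169, 645^512=761, 645^1024=881, 645^2048=1097, 645^4096=225, 645^8192=585, 645^16384=841, 645^32768=49, 645^65536=177, 645^131072=193, 645^262144=553; 645^509340 = 645^4 * 645^8 * 645^16 * 645^128 * 645^256 * 645^1024 * 645^16384 * 645^32768 * 645^65536 * 645^131072 * 645^262144 = 913 (mod 1112); answer 913
Part II: B1 = 913; r = 5; total draws C(13,2) = 78; favorable C(8,1)*C(5,1) = 40; P = 20/39; answer 20/39

20/39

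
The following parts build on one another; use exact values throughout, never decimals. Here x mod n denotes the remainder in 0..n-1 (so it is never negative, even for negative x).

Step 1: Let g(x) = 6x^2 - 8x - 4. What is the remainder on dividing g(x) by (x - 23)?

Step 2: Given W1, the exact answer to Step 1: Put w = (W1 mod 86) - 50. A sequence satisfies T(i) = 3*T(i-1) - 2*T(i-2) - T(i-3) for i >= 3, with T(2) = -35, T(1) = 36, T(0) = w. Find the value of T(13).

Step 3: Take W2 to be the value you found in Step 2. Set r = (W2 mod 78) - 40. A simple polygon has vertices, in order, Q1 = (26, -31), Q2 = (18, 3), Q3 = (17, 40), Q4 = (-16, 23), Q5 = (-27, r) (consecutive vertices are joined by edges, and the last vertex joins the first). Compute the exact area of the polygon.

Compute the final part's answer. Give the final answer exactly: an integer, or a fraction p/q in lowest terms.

1540

Step 1: remainder = value at the root: 6*(23)^2 - 8*(23)^1 - 4 = (3174) + (-184) + (-4) = 2986; answer 2986
Step 2: W1 = 2986; w = 12; T(3) = 3*(-35) - 2*(36) - 1*(12) = -189; iterating: T(3)=-189, T(4)=-533, T(5)=-1186, T(6)=-2303, T(7)=-4004, T(8)=-6220, T(9)=-8349, T(10)=-8603, T(11)=-2891, T(12)=16882, T(13)=65031; answer 65031
Step 3: W2 = 65031; r = 17; cross terms: (26*3 - 18*-31)=636, (18*40 - 17*3)=669, (17*23 - -16*40)=1031, (-16*17 - -27*23)=349, (-27*-31 - 26*17)=395; twice the area = |3080| = 3080; area = 1540; answer 1540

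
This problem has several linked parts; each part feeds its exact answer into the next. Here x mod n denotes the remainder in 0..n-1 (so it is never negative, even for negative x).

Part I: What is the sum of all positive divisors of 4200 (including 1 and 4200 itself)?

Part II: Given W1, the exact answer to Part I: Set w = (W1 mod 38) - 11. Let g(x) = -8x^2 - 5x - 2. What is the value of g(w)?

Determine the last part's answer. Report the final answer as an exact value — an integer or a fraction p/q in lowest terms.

-1025

Part I: 4200 = 2^3 * 3 * 5^2 * 7; sigma = (1 + 2 + 4 + 8) * (1 + 3) * (1 + 5 + 25) * (1 + 7) = 15 * 4 * 31 * 8 = 14880; answer 14880
Part II: W1 = 14880; w = 11; -8*(11)^2 - 5*(11)^1 - 2 = (-968) + (-55) + (-2) = -1025; answer -1025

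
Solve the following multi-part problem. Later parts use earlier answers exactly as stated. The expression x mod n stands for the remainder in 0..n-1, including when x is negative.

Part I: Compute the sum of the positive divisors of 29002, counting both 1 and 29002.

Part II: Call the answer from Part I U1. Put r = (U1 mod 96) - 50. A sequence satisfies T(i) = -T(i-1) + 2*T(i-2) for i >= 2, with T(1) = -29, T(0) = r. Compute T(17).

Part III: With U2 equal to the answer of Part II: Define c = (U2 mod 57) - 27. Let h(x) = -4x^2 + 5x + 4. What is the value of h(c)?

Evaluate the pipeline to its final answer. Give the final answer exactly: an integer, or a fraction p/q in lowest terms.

-1696

Part I: 29002 = 2 * 17 * 853; sigma = (1 + 2) * (1 + 17) * (1 + 853) = 3 * 18 * 854 = 46116; answer 46116
Part II: U1 = 46116; r = -14; T(2) = -1*(-29) + 2*(-14) = 1; iterating: T(2)=1, T(3)=-59, T(4)=61, T(5)=-179, T(6)=301, T(7)=-659, T(8)=1261, T(9)=-2579, T(10)=5101, T(11)=-10259, T(12)=20461, T(13)=-40979, T(14)=81901, T(15)=-163859, T(16)=327661, T(17)=-655379; answer -655379
Part III: U2 = -655379; c = -20; -4*(-20)^2 + 5*(-20)^1 + 4 = (-1600) + (-100) + (4) = -1696; answer -1696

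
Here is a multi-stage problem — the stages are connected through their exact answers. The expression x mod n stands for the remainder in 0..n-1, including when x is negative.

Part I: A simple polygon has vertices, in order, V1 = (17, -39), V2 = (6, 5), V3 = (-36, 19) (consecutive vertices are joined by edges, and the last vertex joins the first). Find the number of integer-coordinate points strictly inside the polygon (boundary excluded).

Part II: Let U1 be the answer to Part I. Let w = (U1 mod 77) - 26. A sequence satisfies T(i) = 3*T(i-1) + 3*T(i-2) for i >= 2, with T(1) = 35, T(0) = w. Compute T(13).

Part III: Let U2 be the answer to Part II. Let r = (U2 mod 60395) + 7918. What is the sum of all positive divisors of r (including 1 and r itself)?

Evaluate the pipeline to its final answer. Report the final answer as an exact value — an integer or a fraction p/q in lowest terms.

Part I: cross terms: (17*5 - 6*-39)=319, (6*19 - -36*5)=294, (-36*-39 - 17*19)=1081; twice the area = |1694| = 1694; area = 847; boundary points = 11 + 14 + 1 = 26; strictly interior points = area - boundary/2 + 1 = 835; answer 835
Part II: U1 = 835; w = 39; T(2) = 3*(35) + 3*(39) = 222; iterating: T(2)=222, T(3)=771, T(4)=2979, T(5)=11250, T(6)=42687, T(7)=161811, T(8)=613494, T(9)=2325915, T(10)=8818227, T(11)=33432426, T(12)=126751959, T(13)=480553155; answer 480553155
Part III: U2 = 480553155; r = 58453; 58453 is prime, so its only divisors are 1 and 58453; sigma = 1 + 58453 = 58454; answer 58454

58454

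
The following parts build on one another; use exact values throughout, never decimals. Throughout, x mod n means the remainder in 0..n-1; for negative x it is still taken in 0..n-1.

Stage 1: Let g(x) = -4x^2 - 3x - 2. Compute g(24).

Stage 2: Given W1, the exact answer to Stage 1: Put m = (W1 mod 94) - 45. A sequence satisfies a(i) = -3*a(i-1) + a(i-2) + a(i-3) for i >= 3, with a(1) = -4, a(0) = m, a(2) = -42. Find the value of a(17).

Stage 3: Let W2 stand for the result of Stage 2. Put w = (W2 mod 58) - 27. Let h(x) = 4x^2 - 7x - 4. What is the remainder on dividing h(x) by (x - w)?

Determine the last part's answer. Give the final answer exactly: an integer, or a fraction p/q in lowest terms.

Stage 1: -4*(24)^2 - 3*(24)^1 - 2 = (-2304) + (-72) + (-2) = -2378; answer -2378
Stage 2: W1 = -2378; m = 21; a(3) = -3*(-42) + 1*(-4) + 1*(21) = 143; iterating: a(3)=143, a(4)=-475, a(5)=1526, a(6)=-4910, a(7)=15781, a(8)=-50727, a(9)=163052, a(10)=-524102, a(11)=1684631, a(12)=-5414943, a(13)=17405358, a(14)=-55946386, a(15)=179829573, a(16)=-578029747, a(17)=1857972428; answer 1857972428
Stage 3: W2 = 1857972428; w = -5; remainder = value at the root: 4*(-5)^2 - 7*(-5)^1 - 4 = (100) + (35) + (-4) = 131; answer 131

131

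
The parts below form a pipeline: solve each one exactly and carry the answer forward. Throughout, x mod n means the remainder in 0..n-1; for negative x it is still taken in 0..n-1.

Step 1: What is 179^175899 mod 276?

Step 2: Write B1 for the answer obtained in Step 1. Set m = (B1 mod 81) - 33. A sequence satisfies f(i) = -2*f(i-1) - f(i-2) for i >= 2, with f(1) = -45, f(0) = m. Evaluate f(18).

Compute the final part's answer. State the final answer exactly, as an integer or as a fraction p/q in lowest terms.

776

Step 1: squarings mod 276: 179^1=179, 179^2=25, 179^4=73, 179^8=85, 179^16=49, 179^32=193, 179^64=265, 179^128=121, 179^256=13, 179^512=169, 179^1024=133, 179^2048=25, 179^4096=73, 179^8192=85, 179^16384=49, 179^32768=193, 179^65536=265, 179^131072=121; 179^175899 = 179^1 * 179^2 * 179^8 * 179^16 * 179^256 * 179^512 * 179^1024 * 179^2048 * 179^8192 * 179^32768 * 179^131072 = 35 (mod 276); answer 35
Step 2: B1 = 35; m = 2; f(2) = -2*(-45) - 1*(2) = 88; iterating: f(2)=88, f(3)=-131, f(4)=174, f(5)=-217, f(6)=260, f(7)=-303, f(8)=346, f(9)=-389, f(10)=432, f(11)=-475, f(12)=518, f(13)=-561, f(14)=604, f(15)=-647, f(16)=690, f(17)=-733, f(18)=776; answer 776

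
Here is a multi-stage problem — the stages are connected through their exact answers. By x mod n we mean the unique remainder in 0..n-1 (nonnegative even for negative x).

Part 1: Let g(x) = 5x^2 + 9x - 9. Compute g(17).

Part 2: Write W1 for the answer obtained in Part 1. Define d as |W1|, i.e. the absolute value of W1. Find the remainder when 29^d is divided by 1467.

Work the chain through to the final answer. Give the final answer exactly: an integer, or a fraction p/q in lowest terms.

Part 1: 5*(17)^2 + 9*(17)^1 - 9 = (1445) + (153) + (-9) = 1589; answer 1589
Part 2: W1 = 1589; d = 1589; squarings mod 1467: 29^1=29, 29^2=841, 29^4=187, 29^8=1228, 29^16=1375, 29^32=1129, 29^64=1285, 29^128=850, 29^256=736, 29^512=373, 29^1024=1231; 29^1589 = 29^1 * 29^4 * 29^16 * 29^32 * 29^512 * 29^1024 = 473 (mod 1467); answer 473

473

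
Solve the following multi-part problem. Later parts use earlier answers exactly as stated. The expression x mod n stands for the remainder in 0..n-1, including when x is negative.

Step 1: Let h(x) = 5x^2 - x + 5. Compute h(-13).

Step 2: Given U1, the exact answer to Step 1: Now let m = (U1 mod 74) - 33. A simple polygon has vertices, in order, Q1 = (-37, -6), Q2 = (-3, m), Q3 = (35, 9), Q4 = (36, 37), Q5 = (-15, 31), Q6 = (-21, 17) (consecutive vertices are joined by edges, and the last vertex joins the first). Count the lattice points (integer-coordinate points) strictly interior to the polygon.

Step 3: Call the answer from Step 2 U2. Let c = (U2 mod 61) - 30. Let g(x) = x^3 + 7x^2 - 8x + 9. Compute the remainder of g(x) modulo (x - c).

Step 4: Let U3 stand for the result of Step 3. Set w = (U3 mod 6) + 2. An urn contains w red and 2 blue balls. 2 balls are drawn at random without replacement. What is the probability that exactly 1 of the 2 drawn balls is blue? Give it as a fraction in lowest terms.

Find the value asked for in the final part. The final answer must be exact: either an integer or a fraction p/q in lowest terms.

Step 1: 5*(-13)^2 - 1*(-13)^1 + 5 = (845) + (13) + (5) = 863; answer 863
Step 2: U1 = 863; m = 16; cross terms: (-37*16 - -3*-6)=-610, (-3*9 - 35*16)=-587, (35*37 - 36*9)=971, (36*31 - -15*37)=1671, (-15*17 - -21*31)=396, (-21*-6 - -37*17)=755; twice the area = |2596| = 2596; area = 1298; boundary points = 2 + 1 + 1 + 3 + 2 + 1 = 10; strictly interior points = area - boundary/2 + 1 = 1294; answer 1294
Step 3: U2 = 1294; c = -17; remainder = value at the root: 1*(-17)^3 + 7*(-17)^2 - 8*(-17)^1 + 9 = (-4913) + (2023) + (136) + (9) = -2745; answer -2745
Step 4: U3 = -2745; w = 5; total draws C(7,2) = 21; favorable C(2,1)*C(5,1) = 10; P = 10/21; answer 10/21

10/21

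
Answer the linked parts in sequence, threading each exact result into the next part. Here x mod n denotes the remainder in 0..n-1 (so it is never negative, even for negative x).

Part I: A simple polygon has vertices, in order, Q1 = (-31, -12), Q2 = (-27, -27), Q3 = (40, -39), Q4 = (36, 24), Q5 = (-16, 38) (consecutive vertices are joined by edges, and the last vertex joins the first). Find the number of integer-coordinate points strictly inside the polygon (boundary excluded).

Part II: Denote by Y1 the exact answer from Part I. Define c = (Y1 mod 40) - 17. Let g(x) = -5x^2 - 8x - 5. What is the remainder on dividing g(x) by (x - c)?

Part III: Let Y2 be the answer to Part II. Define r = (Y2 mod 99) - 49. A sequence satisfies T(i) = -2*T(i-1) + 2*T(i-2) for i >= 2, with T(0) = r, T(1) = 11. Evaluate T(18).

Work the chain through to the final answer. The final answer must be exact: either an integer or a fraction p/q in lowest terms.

Part I: cross terms: (-31*-27 - -27*-12)=513, (-27*-39 - 40*-27)=2133, (40*24 - 36*-39)=2364, (36*38 - -16*24)=1752, (-16*-12 - -31*38)=1370; twice the area = |8132| = 8132; area = 4066; boundary points = 1 + 1 + 1 + 2 + 5 = 10; strictly interior points = area - boundary/2 + 1 = 4062; answer 4062
Part II: Y1 = 4062; c = 5; remainder = value at the root: -5*(5)^2 - 8*(5)^1 - 5 = (-125) + (-40) + (-5) = -170; answer -170
Part III: Y2 = -170; r = -21; T(2) = -2*(11) + 2*(-21) = -64; iterating: T(2)=-64, T(3)=150, T(4)=-428, T(5)=1156, T(6)=-3168, T(7)=8648, T(8)=-23632, T(9)=64560, T(10)=-176384, T(11)=481888, T(12)=-1316544, T(13)=3596864, T(14)=-9826816, T(15)=26847360, T(16)=-73348352, T(17)=200391424, T(18)=-547479552; answer -547479552

-547479552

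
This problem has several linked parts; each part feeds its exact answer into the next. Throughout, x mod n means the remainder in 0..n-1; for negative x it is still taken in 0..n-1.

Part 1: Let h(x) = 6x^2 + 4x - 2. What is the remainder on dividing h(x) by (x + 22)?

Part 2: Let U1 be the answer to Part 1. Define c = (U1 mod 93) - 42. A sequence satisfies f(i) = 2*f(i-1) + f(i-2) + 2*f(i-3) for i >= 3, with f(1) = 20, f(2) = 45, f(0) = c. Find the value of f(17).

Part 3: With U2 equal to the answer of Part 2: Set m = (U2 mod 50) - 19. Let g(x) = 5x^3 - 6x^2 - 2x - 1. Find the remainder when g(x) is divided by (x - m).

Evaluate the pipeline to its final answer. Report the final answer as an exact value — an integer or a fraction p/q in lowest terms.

-11974

Part 1: remainder = value at the root: 6*(-22)^2 + 4*(-22)^1 - 2 = (2904) + (-88) + (-2) = 2814; answer 2814
Part 2: U1 = 2814; c = -18; f(3) = 2*(45) + 1*(20) + 2*(-18) = 74; iterating: f(3)=74, f(4)=233, f(5)=630, f(6)=1641, f(7)=4378, f(8)=11657, f(9)=30974, f(10)=82361, f(11)=219010, f(12)=582329, f(13)=1548390, f(14)=4117129, f(15)=10947306, f(16)=29108521, f(17)=77398606; answer 77398606
Part 3: U2 = 77398606; m = -13; remainder = value at the root: 5*(-13)^3 - 6*(-13)^2 - 2*(-13)^1 - 1 = (-10985) + (-1014) + (26) + (-1) = -11974; answer -11974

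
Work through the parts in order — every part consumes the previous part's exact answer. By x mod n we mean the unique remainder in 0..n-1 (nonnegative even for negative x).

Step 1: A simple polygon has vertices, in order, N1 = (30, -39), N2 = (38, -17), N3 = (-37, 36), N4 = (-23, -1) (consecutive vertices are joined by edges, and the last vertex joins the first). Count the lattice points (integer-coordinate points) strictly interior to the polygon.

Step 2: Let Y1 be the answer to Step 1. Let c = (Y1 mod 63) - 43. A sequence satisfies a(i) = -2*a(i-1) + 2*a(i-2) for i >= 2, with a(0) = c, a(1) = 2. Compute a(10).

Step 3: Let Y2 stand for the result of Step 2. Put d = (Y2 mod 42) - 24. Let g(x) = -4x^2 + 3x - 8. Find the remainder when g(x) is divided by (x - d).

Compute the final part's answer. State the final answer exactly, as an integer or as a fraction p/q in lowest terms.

Step 1: cross terms: (30*-17 - 38*-39)=972, (38*36 - -37*-17)=739, (-37*-1 - -23*36)=865, (-23*-39 - 30*-1)=927; twice the area = |3503| = 3503; area = 3503/2; boundary points = 2 + 1 + 1 + 1 = 5; strictly interior points = area - boundary/2 + 1 = 1750; answer 1750
Step 2: Y1 = 1750; c = 6; a(2) = -2*(2) + 2*(6) = 8; iterating: a(2)=8, a(3)=-12, a(4)=40, a(5)=-104, a(6)=288, a(7)=-784, a(8)=2144, a(9)=-5856, a(10)=16000; answer 16000
Step 3: Y2 = 16000; d = 16; remainder = value at the root: -4*(16)^2 + 3*(16)^1 - 8 = (-1024) + (48) + (-8) = -984; answer -984

-984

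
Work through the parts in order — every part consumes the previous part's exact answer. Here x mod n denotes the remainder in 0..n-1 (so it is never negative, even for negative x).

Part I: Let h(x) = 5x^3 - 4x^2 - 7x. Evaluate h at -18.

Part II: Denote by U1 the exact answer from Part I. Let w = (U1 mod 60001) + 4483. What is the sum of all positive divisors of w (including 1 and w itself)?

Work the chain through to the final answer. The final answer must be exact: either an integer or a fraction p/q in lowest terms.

Part I: 5*(-18)^3 - 4*(-18)^2 - 7*(-18)^1 = (-29160) + (-1296) + (126) = -30330; answer -30330
Part II: U1 = -30330; w = 34154; 34154 = 2 * 17077; sigma = (1 + 2) * (1 + 17077) = 3 * 17078 = 51234; answer 51234

51234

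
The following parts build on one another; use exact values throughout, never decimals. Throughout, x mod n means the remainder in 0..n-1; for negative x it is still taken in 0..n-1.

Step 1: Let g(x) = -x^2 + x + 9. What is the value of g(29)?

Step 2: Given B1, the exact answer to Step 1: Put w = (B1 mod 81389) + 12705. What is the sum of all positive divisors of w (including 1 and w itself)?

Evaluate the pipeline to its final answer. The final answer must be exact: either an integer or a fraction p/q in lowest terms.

Step 1: -1*(29)^2 + 1*(29)^1 + 9 = (-841) + (29) + (9) = -803; answer -803
Step 2: B1 = -803; w = 93291; 93291 = 3 * 11^2 * 257; sigma = (1 + 3) * (1 + 11 + 121) * (1 + 257) = 4 * 133 * 258 = 137256; answer 137256

137256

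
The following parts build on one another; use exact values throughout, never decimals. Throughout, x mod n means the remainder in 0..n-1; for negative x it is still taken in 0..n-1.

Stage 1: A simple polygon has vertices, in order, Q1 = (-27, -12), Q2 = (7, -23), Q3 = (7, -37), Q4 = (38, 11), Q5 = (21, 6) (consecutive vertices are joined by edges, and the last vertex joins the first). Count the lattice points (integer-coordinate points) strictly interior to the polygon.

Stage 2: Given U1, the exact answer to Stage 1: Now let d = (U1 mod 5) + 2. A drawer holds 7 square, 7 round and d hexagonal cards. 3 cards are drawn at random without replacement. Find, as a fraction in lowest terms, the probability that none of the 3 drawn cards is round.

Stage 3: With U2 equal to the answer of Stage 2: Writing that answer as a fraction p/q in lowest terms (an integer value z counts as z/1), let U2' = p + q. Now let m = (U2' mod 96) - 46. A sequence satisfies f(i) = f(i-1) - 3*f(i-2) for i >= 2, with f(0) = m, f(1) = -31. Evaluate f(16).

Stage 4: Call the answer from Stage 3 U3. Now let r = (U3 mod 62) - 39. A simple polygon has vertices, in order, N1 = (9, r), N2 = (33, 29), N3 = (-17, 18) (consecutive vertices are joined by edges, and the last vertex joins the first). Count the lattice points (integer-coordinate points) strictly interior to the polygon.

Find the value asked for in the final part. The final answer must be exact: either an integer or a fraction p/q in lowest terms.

Stage 1: cross terms: (-27*-23 - 7*-12)=705, (7*-37 - 7*-23)=-98, (7*11 - 38*-37)=1483, (38*6 - 21*11)=-3, (21*-12 - -27*6)=-90; twice the area = |1997| = 1997; area = 1997/2; boundary points = 1 + 14 + 1 + 1 + 6 = 23; strictly interior points = area - boundary/2 + 1 = 988; answer 988
Stage 2: U1 = 988; d = 5; total draws C(19,3) = 969; favorable C(12,3) = 220; P = 220/969; answer 220/969
Stage 3: U2 = 220/969; threaded value p + q = 1189; m = -9; f(2) = 1*(-31) - 3*(-9) = -4; iterating: f(2)=-4, f(3)=89, f(4)=101, f(5)=-166, f(6)=-469, f(7)=29, f(8)=1436, f(9)=1349, f(10)=-2959, f(11)=-7006, f(12)=1871, f(13)=22889, f(14)=17276, f(15)=-51391, f(16)=-103219; answer -103219
Stage 4: U3 = -103219; r = -28; cross terms: (9*29 - 33*-28)=1185, (33*18 - -17*29)=1087, (-17*-28 - 9*18)=314; twice the area = |2586| = 2586; area = 1293; boundary points = 3 + 1 + 2 = 6; strictly interior points = area - boundary/2 + 1 = 1291; answer 1291

1291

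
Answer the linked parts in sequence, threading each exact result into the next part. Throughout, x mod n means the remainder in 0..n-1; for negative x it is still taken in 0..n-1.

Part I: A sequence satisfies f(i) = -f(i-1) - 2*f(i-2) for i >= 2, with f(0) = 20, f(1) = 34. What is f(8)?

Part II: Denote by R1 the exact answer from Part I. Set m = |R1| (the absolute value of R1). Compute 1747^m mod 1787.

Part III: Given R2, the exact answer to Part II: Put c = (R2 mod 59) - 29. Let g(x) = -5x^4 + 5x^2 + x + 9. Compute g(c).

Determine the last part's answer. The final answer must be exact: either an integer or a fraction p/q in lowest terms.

Part I: f(2) = -1*(34) - 2*(20) = -74; iterating: f(2)=-74, f(3)=6, f(4)=142, f(5)=-154, f(6)=-130, f(7)=438, f(8)=-178; answer -178
Part II: R1 = -178; m = 178; squarings mod 1787: 1747^1=1747, 1747^2=1600, 1747^4=1016, 1747^8=1157, 1747^16=186, 1747^32=643, 1747^64=652, 1747^128=1585; 1747^178 = 1747^2 * 1747^16 * 1747^32 * 1747^128 = 1596 (mod 1787); answer 1596
Part III: R2 = 1596; c = -26; -5*(-26)^4 + 5*(-26)^2 + 1*(-26)^1 + 9 = (-2284880) + (3380) + (-26) + (9) = -2281517; answer -2281517

-2281517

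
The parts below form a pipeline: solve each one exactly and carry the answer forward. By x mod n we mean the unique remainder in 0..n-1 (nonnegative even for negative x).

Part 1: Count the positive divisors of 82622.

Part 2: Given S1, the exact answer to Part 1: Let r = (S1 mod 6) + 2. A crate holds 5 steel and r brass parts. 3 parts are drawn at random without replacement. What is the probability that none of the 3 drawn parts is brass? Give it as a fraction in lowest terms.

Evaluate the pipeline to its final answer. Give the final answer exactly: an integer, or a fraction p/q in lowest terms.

Part 1: 82622 = 2 * 109 * 379; number of divisors = (1+1) * (1+1) * (1+1) = 8; answer 8
Part 2: S1 = 8; r = 4; total draws C(9,3) = 84; favorable C(5,3) = 10; P = 5/42; answer 5/42

5/42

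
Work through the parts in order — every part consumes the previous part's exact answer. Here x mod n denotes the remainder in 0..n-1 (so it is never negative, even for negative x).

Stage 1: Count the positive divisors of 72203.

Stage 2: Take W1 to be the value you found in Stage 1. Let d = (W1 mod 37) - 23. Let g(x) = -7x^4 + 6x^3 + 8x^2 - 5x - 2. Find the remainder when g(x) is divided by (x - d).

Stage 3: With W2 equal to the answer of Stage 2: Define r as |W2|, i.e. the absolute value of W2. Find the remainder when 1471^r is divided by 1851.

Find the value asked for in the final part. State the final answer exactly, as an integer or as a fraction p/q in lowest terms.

Stage 1: 72203 = 103 * 701; number of divisors = (1+1) * (1+1) = 4; answer 4
Stage 2: W1 = 4; d = -19; remainder = value at the root: -7*(-19)^4 + 6*(-19)^3 + 8*(-19)^2 - 5*(-19)^1 - 2 = (-912247) + (-41154) + (2888) + (95) + (-2) = -950420; answer -950420
Stage 3: W2 = -950420; r = 950420; squarings mod 1851: 1471^1=1471, 1471^2=22, 1471^4=484, 1471^8=1030, 1471^16=277, 1471^32=838, 1471^64=715, 1471^128=349, 1471^256=1486, 1471^512=1804, 1471^1024=358, 1471^2048=445, 1471^4096=1819, 1471^8192=1024, 1471^16384=910, 1471^32768=703, 1471^65536=1843, 1471^131072=64, 1471^262144=394, 1471^524288=1603; 1471^950420 = 1471^4 * 1471^16 * 1471^128 * 1471^32768 * 1471^131072 * 1471^262144 * 1471^524288 = 625 (mod 1851); answer 625

625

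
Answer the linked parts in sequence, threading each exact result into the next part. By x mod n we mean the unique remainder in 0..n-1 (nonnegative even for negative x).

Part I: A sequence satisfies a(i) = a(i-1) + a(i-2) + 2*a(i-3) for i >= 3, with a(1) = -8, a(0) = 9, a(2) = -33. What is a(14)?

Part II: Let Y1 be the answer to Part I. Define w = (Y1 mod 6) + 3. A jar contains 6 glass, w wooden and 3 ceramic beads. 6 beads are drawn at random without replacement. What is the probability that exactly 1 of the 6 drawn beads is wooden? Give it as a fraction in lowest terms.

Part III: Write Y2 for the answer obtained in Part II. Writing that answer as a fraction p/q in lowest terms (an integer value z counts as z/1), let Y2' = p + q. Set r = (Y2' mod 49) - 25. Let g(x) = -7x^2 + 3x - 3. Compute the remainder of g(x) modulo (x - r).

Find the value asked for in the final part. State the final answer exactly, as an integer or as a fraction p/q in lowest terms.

Part I: a(3) = 1*(-33) + 1*(-8) + 2*(9) = -23; iterating: a(3)=-23, a(4)=-72, a(5)=-161, a(6)=-279, a(7)=-584, a(8)=-1185, a(9)=-2327, a(10)=-4680, a(11)=-9377, a(12)=-18711, a(13)=-37448, a(14)=-74913; answer -74913
Part II: Y1 = -74913; w = 6; total draws C(15,6) = 5005; favorable C(6,1)*C(9,5) = 756; P = 108/715; answer 108/715
Part III: Y2 = 108/715; threaded value p + q = 823; r = 14; remainder = value at the root: -7*(14)^2 + 3*(14)^1 - 3 = (-1372) + (42) + (-3) = -1333; answer -1333

-1333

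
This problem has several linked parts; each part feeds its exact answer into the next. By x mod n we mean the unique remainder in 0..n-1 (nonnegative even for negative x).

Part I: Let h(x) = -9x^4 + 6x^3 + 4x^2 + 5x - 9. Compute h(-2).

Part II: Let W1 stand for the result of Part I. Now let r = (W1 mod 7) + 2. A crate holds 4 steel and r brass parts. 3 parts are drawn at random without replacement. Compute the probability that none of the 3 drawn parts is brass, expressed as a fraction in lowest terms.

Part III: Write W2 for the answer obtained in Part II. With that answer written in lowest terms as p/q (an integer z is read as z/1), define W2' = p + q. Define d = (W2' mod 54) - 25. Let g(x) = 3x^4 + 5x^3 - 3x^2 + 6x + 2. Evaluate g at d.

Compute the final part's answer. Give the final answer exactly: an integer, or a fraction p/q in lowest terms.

128466

Part I: -9*(-2)^4 + 6*(-2)^3 + 4*(-2)^2 + 5*(-2)^1 - 9 = (-144) + (-48) + (16) + (-10) + (-9) = -195; answer -195
Part II: W1 = -195; r = 3; total draws C(7,3) = 35; favorable C(4,3) = 4; P = 4/35; answer 4/35
Part III: W2 = 4/35; threaded value p + q = 39; d = 14; 3*(14)^4 + 5*(14)^3 - 3*(14)^2 + 6*(14)^1 + 2 = (115248) + (13720) + (-588) + (84) + (2) = 128466; answer 128466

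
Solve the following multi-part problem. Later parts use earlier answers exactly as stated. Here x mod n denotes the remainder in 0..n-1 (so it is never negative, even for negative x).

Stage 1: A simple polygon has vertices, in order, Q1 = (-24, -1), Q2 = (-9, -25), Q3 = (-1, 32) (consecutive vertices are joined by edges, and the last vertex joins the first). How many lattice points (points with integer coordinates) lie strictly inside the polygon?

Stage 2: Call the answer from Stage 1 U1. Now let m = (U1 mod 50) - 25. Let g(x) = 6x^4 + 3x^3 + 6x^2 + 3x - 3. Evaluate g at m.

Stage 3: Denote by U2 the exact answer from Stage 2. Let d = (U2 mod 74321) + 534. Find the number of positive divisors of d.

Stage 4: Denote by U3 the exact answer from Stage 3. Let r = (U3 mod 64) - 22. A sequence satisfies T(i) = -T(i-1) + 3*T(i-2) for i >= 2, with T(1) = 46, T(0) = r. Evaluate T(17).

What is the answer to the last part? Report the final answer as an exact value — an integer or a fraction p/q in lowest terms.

Stage 1: cross terms: (-24*-25 - -9*-1)=591, (-9*32 - -1*-25)=-313, (-1*-1 - -24*32)=769; twice the area = |1047| = 1047; area = 1047/2; boundary points = 3 + 1 + 1 = 5; strictly interior points = area - boundary/2 + 1 = 522; answer 522
Stage 2: U1 = 522; m = -3; 6*(-3)^4 + 3*(-3)^3 + 6*(-3)^2 + 3*(-3)^1 - 3 = (486) + (-81) + (54) + (-9) + (-3) = 447; answer 447
Stage 3: U2 = 447; d = 981; 981 = 3^2 * 109; number of divisors = (2+1) * (1+1) = 6; answer 6
Stage 4: U3 = 6; r = -16; T(2) = -1*(46) + 3*(-16) = -94; iterating: T(2)=-94, T(3)=232, T(4)=-514, T(5)=1210, T(6)=-2752, T(7)=6382, T(8)=-14638, T(9)=33784, T(10)=-77698, T(11)=179050, T(12)=-412144, T(13)=949294, T(14)=-2185726, T(15)=5033608, T(16)=-11590786, T(17)=26691610; answer 26691610

26691610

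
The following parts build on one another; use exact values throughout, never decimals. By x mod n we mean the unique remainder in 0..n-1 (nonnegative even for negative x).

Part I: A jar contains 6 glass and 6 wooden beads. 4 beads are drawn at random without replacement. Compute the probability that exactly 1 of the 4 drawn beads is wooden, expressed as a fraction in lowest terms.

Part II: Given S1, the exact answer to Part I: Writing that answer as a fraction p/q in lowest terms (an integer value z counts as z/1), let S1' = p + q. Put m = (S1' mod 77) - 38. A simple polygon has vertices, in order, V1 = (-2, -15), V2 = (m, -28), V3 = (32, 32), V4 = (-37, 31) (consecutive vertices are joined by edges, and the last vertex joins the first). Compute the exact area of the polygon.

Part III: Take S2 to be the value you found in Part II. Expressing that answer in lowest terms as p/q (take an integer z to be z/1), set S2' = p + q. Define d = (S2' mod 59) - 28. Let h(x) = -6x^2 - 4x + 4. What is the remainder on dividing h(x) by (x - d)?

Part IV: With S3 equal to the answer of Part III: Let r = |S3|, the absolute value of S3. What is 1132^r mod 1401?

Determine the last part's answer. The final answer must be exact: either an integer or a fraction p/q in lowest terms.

Part I: total draws C(12,4) = 495; favorable C(6,1)*C(6,3) = 120; P = 8/33; answer 8/33
Part II: S1 = 8/33; threaded value p + q = 41; m = 3; cross terms: (-2*-28 - 3*-15)=101, (3*32 - 32*-28)=992, (32*31 - -37*32)=2176, (-37*-15 - -2*31)=617; twice the area = |3886| = 3886; area = 1943; answer 1943
Part III: S2 = 1943; threaded value p + q = 1944; d = 28; remainder = value at the root: -6*(28)^2 - 4*(28)^1 + 4 = (-4704) + (-112) + (4) = -4812; answer -4812
Part IV: S3 = -4812; r = 4812; squarings mod 1401: 1132^1=1132, 1132^2=910, 1132^4=109, 1132^8=673, 1132^16=406, 1132^32=919, 1132^64=1159, 1132^128=1123, 1132^256=229, 1132^512=604, 1132^1024=556, 1132^2048=916, 1132^4096=1258; 1132^4812 = 1132^4 * 1132^8 * 1132^64 * 1132^128 * 1132^512 * 1132^4096 = 655 (mod 1401); answer 655

655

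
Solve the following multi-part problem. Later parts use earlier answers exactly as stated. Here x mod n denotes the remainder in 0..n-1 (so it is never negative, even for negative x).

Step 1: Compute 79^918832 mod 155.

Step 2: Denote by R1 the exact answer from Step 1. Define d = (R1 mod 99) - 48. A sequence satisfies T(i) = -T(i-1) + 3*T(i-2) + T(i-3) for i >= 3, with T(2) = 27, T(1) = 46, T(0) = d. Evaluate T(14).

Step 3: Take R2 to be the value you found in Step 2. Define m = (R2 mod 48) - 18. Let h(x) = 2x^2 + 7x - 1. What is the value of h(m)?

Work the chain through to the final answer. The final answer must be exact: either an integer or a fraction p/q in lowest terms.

Step 1: squarings mod 155: 79^1=79, 79^2=41, 79^4=131, 79^8=111, 79^16=76, 79^32=41, 79^64=131, 79^128=111, 79^256=76, 79^512=41, 79^1024=131, 79^2048=111, 79^4096=76, 79^8192=41, 79^16384=131, 79^32768=111, 79^65536=76, 79^131072=41, 79^262144=131, 79^524288=111; 79^918832 = 79^16 * 79^32 * 79^256 * 79^1024 * 79^131072 * 79^262144 * 79^524288 = 81 (mod 155); answer 81
Step 2: R1 = 81; d = 33; T(3) = -1*(27) + 3*(46) + 1*(33) = 144; iterating: T(3)=144, T(4)=-17, T(5)=476, T(6)=-383, T(7)=1794, T(8)=-2467, T(9)=7466, T(10)=-13073, T(11)=33004, T(12)=-64757, T(13)=150696, T(14)=-311963; answer -311963
Step 3: R2 = -311963; m = 19; 2*(19)^2 + 7*(19)^1 - 1 = (722) + (133) + (-1) = 854; answer 854

854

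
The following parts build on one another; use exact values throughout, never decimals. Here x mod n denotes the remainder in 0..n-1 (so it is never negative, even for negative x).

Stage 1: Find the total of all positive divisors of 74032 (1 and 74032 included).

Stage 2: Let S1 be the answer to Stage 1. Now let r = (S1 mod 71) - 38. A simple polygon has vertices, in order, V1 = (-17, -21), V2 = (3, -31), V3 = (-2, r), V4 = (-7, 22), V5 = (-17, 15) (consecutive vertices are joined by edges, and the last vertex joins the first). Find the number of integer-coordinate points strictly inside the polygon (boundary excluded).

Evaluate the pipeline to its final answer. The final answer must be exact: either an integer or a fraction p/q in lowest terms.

589

Stage 1: 74032 = 2^4 * 7 * 661; sigma = (1 + 2 + 4 + 8 + 16) * (1 + 7) * (1 + 661) = 31 * 8 * 662 = 164176; answer 164176
Stage 2: S1 = 164176; r = -14; cross terms: (-17*-31 - 3*-21)=590, (3*-14 - -2*-31)=-104, (-2*22 - -7*-14)=-142, (-7*15 - -17*22)=269, (-17*-21 - -17*15)=612; twice the area = |1225| = 1225; area = 1225/2; boundary points = 10 + 1 + 1 + 1 + 36 = 49; strictly interior points = area - boundary/2 + 1 = 589; answer 589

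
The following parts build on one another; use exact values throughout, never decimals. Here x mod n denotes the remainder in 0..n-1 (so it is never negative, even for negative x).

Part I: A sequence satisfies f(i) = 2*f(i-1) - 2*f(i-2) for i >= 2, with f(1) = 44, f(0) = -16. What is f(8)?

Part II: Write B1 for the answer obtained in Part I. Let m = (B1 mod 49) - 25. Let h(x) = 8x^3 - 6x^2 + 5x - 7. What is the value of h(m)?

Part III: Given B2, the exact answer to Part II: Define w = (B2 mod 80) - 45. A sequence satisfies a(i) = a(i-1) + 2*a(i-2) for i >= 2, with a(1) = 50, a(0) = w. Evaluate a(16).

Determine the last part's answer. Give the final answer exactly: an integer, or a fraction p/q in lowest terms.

1419940

Part I: f(2) = 2*(44) - 2*(-16) = 120; iterating: f(2)=120, f(3)=152, f(4)=64, f(5)=-176, f(6)=-480, f(7)=-608, f(8)=-256; answer -256
Part II: B1 = -256; m = 13; 8*(13)^3 - 6*(13)^2 + 5*(13)^1 - 7 = (17576) + (-1014) + (65) + (-7) = 16620; answer 16620
Part III: B2 = 16620; w = 15; a(2) = 1*(50) + 2*(15) = 80; iterating: a(2)=80, a(3)=180, a(4)=340, a(5)=700, a(6)=1380, a(7)=2780, a(8)=5540, a(9)=11100, a(10)=22180, a(11)=44380, a(12)=88740, a(13)=177500, a(14)=354980, a(15)=709980, a(16)=1419940; answer 1419940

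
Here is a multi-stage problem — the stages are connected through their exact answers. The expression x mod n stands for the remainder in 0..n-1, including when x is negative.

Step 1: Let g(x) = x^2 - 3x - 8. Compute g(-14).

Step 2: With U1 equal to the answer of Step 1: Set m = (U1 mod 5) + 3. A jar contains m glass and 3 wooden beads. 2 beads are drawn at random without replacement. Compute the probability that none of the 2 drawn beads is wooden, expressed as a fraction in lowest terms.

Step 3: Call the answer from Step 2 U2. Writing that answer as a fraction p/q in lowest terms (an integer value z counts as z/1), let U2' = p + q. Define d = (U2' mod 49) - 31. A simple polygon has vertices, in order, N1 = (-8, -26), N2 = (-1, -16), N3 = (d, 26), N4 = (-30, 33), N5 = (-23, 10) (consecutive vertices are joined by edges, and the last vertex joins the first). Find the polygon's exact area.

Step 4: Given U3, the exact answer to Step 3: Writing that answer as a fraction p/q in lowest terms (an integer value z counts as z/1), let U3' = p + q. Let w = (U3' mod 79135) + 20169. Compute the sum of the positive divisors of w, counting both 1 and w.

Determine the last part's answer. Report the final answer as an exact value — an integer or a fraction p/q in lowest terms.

Step 1: 1*(-14)^2 - 3*(-14)^1 - 8 = (196) + (42) + (-8) = 230; answer 230
Step 2: U1 = 230; m = 3; total draws C(6,2) = 15; favorable C(3,2) = 3; P = 1/5; answer 1/5
Step 3: U2 = 1/5; threaded value p + q = 6; d = -25; cross terms: (-8*-16 - -1*-26)=102, (-1*26 - -25*-16)=-426, (-25*33 - -30*26)=-45, (-30*10 - -23*33)=459, (-23*-26 - -8*10)=678; twice the area = |768| = 768; area = 384; answer 384
Step 4: U3 = 384; threaded value p + q = 385; w = 20554; 20554 = 2 * 43 * 239; sigma = (1 + 2) * (1 + 43) * (1 + 239) = 3 * 44 * 240 = 31680; answer 31680

31680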